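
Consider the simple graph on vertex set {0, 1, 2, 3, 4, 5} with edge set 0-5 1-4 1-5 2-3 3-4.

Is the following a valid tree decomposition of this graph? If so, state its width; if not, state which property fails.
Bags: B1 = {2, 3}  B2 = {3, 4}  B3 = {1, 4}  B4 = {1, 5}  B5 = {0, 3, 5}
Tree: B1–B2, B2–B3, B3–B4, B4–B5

No — bags containing vertex 3 are not connected in the tree.

A tree decomposition must satisfy three properties: every vertex lies in some bag; for every edge, both endpoints lie together in some bag; and for every vertex, the bags containing it form a connected subtree. Here bags containing vertex 3 are not connected in the tree, so the decomposition is invalid.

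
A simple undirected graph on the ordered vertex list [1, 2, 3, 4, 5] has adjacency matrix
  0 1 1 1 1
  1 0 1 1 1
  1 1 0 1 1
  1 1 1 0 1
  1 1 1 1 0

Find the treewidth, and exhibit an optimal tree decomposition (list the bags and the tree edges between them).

Treewidth 4.
Bags: B1 = {1, 2, 3, 4, 5}
Tree: (single bag)

With just one bag of size 5, the width is 5 − 1 = 4, so tw(G) ≤ 4. Conversely, {1, 2, 3, 4, 5} is a clique of size 5, and the vertices of any clique must share a bag in every tree decomposition; so some bag has ≥ 5 vertices and tw(G) ≥ 4. Combining the bounds, tw(G) = 4.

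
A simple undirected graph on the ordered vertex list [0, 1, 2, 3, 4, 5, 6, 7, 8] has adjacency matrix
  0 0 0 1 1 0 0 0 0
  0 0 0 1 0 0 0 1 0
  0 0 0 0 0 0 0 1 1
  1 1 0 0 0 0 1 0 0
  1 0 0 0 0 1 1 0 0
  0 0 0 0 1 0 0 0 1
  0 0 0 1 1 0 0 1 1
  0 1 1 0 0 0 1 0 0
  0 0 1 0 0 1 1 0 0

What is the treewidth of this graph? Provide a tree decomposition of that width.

Every bag has size at most 4, so the width is 4 − 1 = 3 and tw(G) ≤ 3. For the lower bound: the 4 vertex sets {1,2,7}, {3}, {6}, {0,4,5,8} are disjoint, each induces a connected subgraph, and every pair is joined by at least one edge of G. Contracting each set to a single vertex therefore yields K_{4} as a minor, and since treewidth is minor-monotone, tw(G) ≥ tw(K_{4}) = 3. Therefore the treewidth is 3.

Treewidth 3.
Bags: B1 = {1, 2, 3, 7}  B2 = {2, 3, 6, 7}  B3 = {2, 3, 6, 8}  B4 = {0, 3, 6, 8}  B5 = {0, 4, 6, 8}  B6 = {0, 4, 5, 8}
Tree: B1–B2, B2–B3, B3–B4, B4–B5, B5–B6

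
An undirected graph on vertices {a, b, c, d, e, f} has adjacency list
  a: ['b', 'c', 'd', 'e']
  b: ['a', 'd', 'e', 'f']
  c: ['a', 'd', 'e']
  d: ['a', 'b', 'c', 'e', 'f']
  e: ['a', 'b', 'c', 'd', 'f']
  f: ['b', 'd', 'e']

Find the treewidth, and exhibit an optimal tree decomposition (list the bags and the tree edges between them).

The largest bag has 4 vertices, giving width 3; this decomposition certifies tw(G) ≤ 3. For the lower bound, the 4 vertices {b, d, e, f} are pairwise adjacent, and any tree decomposition puts a clique entirely inside one bag — forcing width ≥ 3. The upper and lower bounds meet at 3, so that is the treewidth.

Treewidth 3.
Bags: B1 = {a, b, d, e}  B2 = {b, d, e, f}  B3 = {a, c, d, e}
Tree: B1–B2, B1–B3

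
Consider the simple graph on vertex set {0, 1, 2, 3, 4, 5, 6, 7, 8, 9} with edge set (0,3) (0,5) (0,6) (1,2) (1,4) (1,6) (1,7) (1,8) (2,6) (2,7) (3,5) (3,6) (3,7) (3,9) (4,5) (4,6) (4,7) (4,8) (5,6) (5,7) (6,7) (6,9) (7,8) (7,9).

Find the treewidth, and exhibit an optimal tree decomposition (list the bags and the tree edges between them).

Treewidth 3.
One such decomposition:
Bags: B1 = {1, 4, 6, 7}  B2 = {4, 5, 6, 7}  B3 = {1, 2, 6, 7}  B4 = {3, 5, 6, 7}  B5 = {0, 3, 5, 6}  B6 = {1, 4, 7, 8}  B7 = {3, 6, 7, 9}
Tree: B1–B2, B1–B3, B2–B4, B4–B5, B1–B6, B4–B7

The largest bag has 4 vertices, giving width 3; this decomposition certifies tw(G) ≤ 3. For the lower bound, the 4 vertices {1, 4, 7, 8} are pairwise adjacent, and any tree decomposition puts a clique entirely inside one bag — forcing width ≥ 3. Therefore the treewidth is 3.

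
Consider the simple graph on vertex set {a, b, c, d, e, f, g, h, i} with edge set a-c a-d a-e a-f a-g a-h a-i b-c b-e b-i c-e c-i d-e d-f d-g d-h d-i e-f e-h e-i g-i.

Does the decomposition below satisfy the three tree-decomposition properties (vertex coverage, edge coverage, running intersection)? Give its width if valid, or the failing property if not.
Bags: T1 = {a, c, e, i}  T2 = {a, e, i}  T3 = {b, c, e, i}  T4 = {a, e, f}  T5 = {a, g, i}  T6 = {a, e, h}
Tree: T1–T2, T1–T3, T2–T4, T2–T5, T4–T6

No — vertex d appears in no bag.

A tree decomposition must satisfy three properties: every vertex lies in some bag; for every edge, both endpoints lie together in some bag; and for every vertex, the bags containing it form a connected subtree. Here vertex d appears in no bag, so the decomposition is invalid.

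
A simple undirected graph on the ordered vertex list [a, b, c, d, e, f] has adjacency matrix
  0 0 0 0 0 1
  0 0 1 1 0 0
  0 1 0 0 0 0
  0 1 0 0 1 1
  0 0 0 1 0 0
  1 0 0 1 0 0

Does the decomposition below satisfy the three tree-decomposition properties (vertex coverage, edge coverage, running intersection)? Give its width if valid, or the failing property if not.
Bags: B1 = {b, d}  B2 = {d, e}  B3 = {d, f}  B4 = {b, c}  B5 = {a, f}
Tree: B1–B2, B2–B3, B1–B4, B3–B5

Vertex coverage: the bags together contain {a, b, c, d, e, f}, the full vertex set. Edge coverage: each edge of G has both endpoints in at least one bag. Running intersection: for every vertex, the bags containing it form a connected subtree. All three properties hold, so this is a valid tree decomposition of width max|bag| − 1 = 1, and hence tw(G) ≤ 1.

Yes; width 1.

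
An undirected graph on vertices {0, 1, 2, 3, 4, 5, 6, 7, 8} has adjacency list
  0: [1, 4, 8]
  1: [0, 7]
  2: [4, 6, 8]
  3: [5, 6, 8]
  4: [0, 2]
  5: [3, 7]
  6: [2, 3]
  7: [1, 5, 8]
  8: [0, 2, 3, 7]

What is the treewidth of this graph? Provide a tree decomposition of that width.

Treewidth 3.
One optimal decomposition is:
Bags: B1 = {3, 5, 6, 7}  B2 = {3, 6, 7, 8}  B3 = {2, 6, 7, 8}  B4 = {1, 2, 7, 8}  B5 = {0, 1, 2, 8}  B6 = {0, 1, 2, 4}
Tree: B1–B2, B2–B3, B3–B4, B4–B5, B5–B6

Every bag has size at most 4, so the width is 4 − 1 = 3 and tw(G) ≤ 3. For the lower bound: the 4 vertex sets {3,5,6}, {7}, {8}, {0,1,2,4} are disjoint, each induces a connected subgraph, and every pair is joined by at least one edge of G. Contracting each set to a single vertex therefore yields K_{4} as a minor, and since treewidth is minor-monotone, tw(G) ≥ tw(K_{4}) = 3. Hence tw(G) = 3 exactly.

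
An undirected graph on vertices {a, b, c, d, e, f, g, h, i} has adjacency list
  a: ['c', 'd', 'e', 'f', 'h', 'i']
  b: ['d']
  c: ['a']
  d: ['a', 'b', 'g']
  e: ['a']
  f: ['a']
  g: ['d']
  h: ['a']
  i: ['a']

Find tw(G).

1

A width-1 tree decomposition is:
Bags: B1 = {a, d}  B2 = {a, h}  B3 = {d, g}  B4 = {b, d}  B5 = {a, c}  B6 = {a, i}  B7 = {a, f}  B8 = {a, e}
Tree: B1–B2, B1–B3, B1–B4, B2–B5, B2–B6, B5–B7, B1–B8
Each bag holds 2 vertices, so the decomposition has width 1, which upper-bounds the treewidth. Since G has at least one edge (e.g. d–a), it is not an edgeless graph, so tw(G) ≥ 1. The upper and lower bounds meet at 1, so that is the treewidth.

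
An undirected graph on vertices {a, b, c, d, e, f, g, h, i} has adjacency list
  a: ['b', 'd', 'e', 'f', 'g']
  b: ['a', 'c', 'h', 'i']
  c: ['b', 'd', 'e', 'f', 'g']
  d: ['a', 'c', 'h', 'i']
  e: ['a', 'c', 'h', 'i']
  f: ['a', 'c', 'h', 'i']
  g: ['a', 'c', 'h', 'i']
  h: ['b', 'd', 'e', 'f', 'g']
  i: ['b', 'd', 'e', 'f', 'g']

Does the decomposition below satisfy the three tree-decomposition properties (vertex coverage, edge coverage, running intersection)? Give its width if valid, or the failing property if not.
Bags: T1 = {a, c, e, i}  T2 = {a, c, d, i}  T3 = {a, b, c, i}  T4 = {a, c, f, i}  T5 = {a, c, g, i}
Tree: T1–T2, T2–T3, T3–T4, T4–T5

A tree decomposition must satisfy three properties: every vertex lies in some bag; for every edge, both endpoints lie together in some bag; and for every vertex, the bags containing it form a connected subtree. Here vertex h appears in no bag, so the decomposition is invalid.

No — vertex h appears in no bag.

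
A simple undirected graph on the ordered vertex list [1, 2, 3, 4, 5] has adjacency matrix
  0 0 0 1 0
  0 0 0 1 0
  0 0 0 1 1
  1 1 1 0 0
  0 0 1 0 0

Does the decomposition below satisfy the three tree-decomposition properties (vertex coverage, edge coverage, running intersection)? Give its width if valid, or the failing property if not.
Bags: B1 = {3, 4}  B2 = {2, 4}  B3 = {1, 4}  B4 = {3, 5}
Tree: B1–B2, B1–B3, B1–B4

Yes; width 1.

Every vertex of G appears in some bag (union = {1, 2, 3, 4, 5}); every edge is covered by a bag; and for each vertex v the set of bags containing v is connected in the bag tree. The decomposition is therefore valid. The largest bag has 2 vertices, so the width is 1.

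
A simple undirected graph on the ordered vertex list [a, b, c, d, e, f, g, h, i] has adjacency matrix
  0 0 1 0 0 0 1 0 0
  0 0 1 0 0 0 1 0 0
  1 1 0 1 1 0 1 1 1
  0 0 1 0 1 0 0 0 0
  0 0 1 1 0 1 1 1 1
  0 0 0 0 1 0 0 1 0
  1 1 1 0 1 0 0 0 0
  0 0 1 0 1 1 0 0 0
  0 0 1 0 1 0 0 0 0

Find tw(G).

2

A width-2 tree decomposition is:
Bags: B1 = {c, e, g}  B2 = {c, e, h}  B3 = {e, f, h}  B4 = {a, c, g}  B5 = {c, d, e}  B6 = {b, c, g}  B7 = {c, e, i}
Tree: B1–B2, B2–B3, B1–B4, B2–B5, B4–B6, B2–B7
Every bag has size at most 3, so the width is 3 − 1 = 2 and tw(G) ≤ 2. Conversely, {c, d, e} is a clique of size 3, and the vertices of any clique must share a bag in every tree decomposition; so some bag has ≥ 3 vertices and tw(G) ≥ 2. The upper and lower bounds meet at 2, so that is the treewidth.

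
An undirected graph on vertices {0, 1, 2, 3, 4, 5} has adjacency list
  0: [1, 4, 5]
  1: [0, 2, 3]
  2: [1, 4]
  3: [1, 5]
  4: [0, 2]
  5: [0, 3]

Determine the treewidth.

A width-2 tree decomposition is:
Bags: B1 = {0, 3, 5}  B2 = {0, 1, 3}  B3 = {0, 1, 4}  B4 = {1, 2, 4}
Tree: B1–B2, B2–B3, B3–B4
Every bag has size at most 3, so the width is 3 − 1 = 2 and tw(G) ≤ 2. Since 5–3–1–0–5 is a cycle in G, G is not acyclic. Forests are exactly the graphs of treewidth ≤ 1, so tw(G) ≥ 2. Therefore the treewidth is 2.

2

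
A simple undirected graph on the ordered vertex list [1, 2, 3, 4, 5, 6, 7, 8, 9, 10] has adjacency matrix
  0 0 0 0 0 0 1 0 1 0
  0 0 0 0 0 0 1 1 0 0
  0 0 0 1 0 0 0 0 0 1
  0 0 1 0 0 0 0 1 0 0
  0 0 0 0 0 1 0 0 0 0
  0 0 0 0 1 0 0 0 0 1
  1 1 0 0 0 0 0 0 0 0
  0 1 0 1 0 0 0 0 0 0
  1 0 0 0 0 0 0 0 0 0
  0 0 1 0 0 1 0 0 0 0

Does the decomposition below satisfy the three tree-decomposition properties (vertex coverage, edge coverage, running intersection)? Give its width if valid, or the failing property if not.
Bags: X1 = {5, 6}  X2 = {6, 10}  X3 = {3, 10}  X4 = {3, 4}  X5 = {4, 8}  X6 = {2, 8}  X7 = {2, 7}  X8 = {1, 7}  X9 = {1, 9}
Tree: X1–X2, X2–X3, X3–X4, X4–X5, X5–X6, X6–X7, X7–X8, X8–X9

Yes; width 1.

Every vertex of G appears in some bag (union = {1, 2, 3, 4, 5, 6, 7, 8, 9, 10}); every edge is covered by a bag; and for each vertex v the set of bags containing v is connected in the bag tree. The decomposition is therefore valid. The largest bag has 2 vertices, so the width is 1.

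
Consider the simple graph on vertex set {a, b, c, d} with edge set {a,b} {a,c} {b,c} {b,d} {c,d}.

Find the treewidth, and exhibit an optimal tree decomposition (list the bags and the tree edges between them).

Treewidth 2.
One optimal decomposition is:
Bags: B1 = {a, b, c}  B2 = {b, c, d}
Tree: B1–B2

Every bag has size at most 3, so the width is 3 − 1 = 2 and tw(G) ≤ 2. Conversely, {b, c, d} is a clique of size 3, and the vertices of any clique must share a bag in every tree decomposition; so some bag has ≥ 3 vertices and tw(G) ≥ 2. Therefore the treewidth is 2.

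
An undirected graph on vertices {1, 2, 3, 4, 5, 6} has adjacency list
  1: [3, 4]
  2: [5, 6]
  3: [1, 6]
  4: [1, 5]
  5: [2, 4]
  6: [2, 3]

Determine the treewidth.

A width-2 tree decomposition is:
Bags: B1 = {2, 4, 5}  B2 = {1, 2, 4}  B3 = {1, 2, 3}  B4 = {2, 3, 6}
Tree: B1–B2, B2–B3, B3–B4
Each bag holds 3 vertices, so the decomposition has width 2, which upper-bounds the treewidth. Since 2–5–4–1–3–6–2 is a cycle in G, G is not acyclic. Forests are exactly the graphs of treewidth ≤ 1, so tw(G) ≥ 2. Hence tw(G) = 2 exactly.

2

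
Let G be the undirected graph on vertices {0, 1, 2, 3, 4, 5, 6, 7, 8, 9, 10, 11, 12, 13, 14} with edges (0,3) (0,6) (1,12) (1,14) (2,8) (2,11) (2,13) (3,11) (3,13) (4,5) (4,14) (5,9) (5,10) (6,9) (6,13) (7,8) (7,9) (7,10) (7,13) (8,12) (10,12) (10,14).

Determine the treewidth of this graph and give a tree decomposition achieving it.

Treewidth 3.
Bags: B1 = {1, 4, 5, 14}  B2 = {1, 5, 10, 14}  B3 = {1, 5, 10, 12}  B4 = {5, 9, 10, 12}  B5 = {7, 9, 10, 12}  B6 = {7, 8, 9, 12}  B7 = {6, 7, 8, 9}  B8 = {6, 7, 8, 13}  B9 = {2, 6, 8, 13}  B10 = {0, 2, 6, 13}  B11 = {0, 2, 3, 13}  B12 = {0, 2, 3, 11}
Tree: B1–B2, B2–B3, B3–B4, B4–B5, B5–B6, B6–B7, B7–B8, B8–B9, B9–B10, B10–B11, B11–B12

The largest bag has 4 vertices, giving width 3; this decomposition certifies tw(G) ≤ 3. For the lower bound: the 4 vertex sets {1,4,14}, {5}, {10}, {7,8,9,12} are disjoint, each induces a connected subgraph, and every pair is joined by at least one edge of G. Contracting each set to a single vertex therefore yields K_{4} as a minor, and since treewidth is minor-monotone, tw(G) ≥ tw(K_{4}) = 3. Hence tw(G) = 3 exactly.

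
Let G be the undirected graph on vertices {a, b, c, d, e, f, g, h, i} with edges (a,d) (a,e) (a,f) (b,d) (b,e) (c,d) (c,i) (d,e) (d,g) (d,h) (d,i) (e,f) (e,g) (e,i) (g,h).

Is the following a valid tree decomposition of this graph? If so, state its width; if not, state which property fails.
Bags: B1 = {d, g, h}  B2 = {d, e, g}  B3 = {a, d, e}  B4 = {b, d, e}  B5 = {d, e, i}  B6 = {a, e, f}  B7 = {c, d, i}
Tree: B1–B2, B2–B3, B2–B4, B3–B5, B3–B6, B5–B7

Yes; width 2.

Checking the three conditions: (i) the bags cover all of {a, b, c, d, e, f, g, h, i}; (ii) for each edge, some bag contains both endpoints; (iii) the bags containing any fixed vertex form a subtree. All hold, so the decomposition is valid with width 3 − 1 = 2.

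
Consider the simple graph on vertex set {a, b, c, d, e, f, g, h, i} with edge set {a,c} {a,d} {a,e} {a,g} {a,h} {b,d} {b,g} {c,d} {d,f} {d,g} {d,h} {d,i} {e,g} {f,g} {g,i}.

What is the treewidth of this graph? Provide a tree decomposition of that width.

Each bag holds 3 vertices, so the decomposition has width 2, which upper-bounds the treewidth. On the other hand G contains the 3-clique {d, f, g}. A clique must lie in a single bag of any decomposition, so no decomposition can have width below 2. Therefore the treewidth is 2.

Treewidth 2.
One optimal decomposition is:
Bags: B1 = {d, g, i}  B2 = {a, d, g}  B3 = {a, d, h}  B4 = {b, d, g}  B5 = {a, c, d}  B6 = {d, f, g}  B7 = {a, e, g}
Tree: B1–B2, B2–B3, B2–B4, B2–B5, B1–B6, B2–B7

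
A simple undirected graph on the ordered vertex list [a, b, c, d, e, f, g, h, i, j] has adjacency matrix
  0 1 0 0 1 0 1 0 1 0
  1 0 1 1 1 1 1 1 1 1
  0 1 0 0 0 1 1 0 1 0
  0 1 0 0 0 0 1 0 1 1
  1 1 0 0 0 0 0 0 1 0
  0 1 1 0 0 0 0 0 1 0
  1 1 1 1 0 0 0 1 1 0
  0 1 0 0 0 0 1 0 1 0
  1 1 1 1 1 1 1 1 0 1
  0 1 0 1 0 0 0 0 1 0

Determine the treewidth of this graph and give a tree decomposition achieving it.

Treewidth 3.
Bags: B1 = {b, d, g, i}  B2 = {a, b, g, i}  B3 = {b, c, g, i}  B4 = {b, d, i, j}  B5 = {b, g, h, i}  B6 = {a, b, e, i}  B7 = {b, c, f, i}
Tree: B1–B2, B2–B3, B1–B4, B2–B5, B2–B6, B3–B7

The largest bag has 4 vertices, giving width 3; this decomposition certifies tw(G) ≤ 3. On the other hand G contains the 4-clique {b, d, g, i}. A clique must lie in a single bag of any decomposition, so no decomposition can have width below 3. Combining the bounds, tw(G) = 3.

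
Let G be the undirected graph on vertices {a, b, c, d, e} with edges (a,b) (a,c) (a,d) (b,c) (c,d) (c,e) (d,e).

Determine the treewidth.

2

A width-2 tree decomposition is:
Bags: B1 = {a, c, d}  B2 = {c, d, e}  B3 = {a, b, c}
Tree: B1–B2, B1–B3
Every bag has size at most 3, so the width is 3 − 1 = 2 and tw(G) ≤ 2. On the other hand G contains the 3-clique {c, d, e}. A clique must lie in a single bag of any decomposition, so no decomposition can have width below 2. Hence tw(G) = 2 exactly.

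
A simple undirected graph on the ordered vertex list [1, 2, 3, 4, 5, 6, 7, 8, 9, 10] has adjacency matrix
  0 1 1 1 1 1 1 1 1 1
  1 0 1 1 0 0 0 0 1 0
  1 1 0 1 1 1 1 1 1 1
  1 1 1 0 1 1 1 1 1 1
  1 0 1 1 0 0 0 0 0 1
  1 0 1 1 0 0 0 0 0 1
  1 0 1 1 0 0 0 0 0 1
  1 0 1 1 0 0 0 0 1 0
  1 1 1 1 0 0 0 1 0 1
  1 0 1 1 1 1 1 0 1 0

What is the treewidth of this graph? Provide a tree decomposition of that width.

Treewidth 4.
One optimal decomposition is:
Bags: B1 = {1, 3, 4, 6, 10}  B2 = {1, 3, 4, 9, 10}  B3 = {1, 2, 3, 4, 9}  B4 = {1, 3, 4, 5, 10}  B5 = {1, 3, 4, 7, 10}  B6 = {1, 3, 4, 8, 9}
Tree: B1–B2, B2–B3, B1–B4, B4–B5, B2–B6

Every bag has size at most 5, so the width is 5 − 1 = 4 and tw(G) ≤ 4. Conversely, {1, 3, 4, 8, 9} is a clique of size 5, and the vertices of any clique must share a bag in every tree decomposition; so some bag has ≥ 5 vertices and tw(G) ≥ 4. The upper and lower bounds meet at 4, so that is the treewidth.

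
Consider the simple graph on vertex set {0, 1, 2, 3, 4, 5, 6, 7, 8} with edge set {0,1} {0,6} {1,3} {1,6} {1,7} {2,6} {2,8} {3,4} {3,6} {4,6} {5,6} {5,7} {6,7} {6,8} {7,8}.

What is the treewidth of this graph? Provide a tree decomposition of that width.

Treewidth 2.
Bags: B1 = {1, 6, 7}  B2 = {6, 7, 8}  B3 = {1, 3, 6}  B4 = {5, 6, 7}  B5 = {3, 4, 6}  B6 = {2, 6, 8}  B7 = {0, 1, 6}
Tree: B1–B2, B1–B3, B2–B4, B3–B5, B2–B6, B1–B7

Each bag holds 3 vertices, so the decomposition has width 2, which upper-bounds the treewidth. Conversely, {0, 1, 6} is a clique of size 3, and the vertices of any clique must share a bag in every tree decomposition; so some bag has ≥ 3 vertices and tw(G) ≥ 2. Therefore the treewidth is 2.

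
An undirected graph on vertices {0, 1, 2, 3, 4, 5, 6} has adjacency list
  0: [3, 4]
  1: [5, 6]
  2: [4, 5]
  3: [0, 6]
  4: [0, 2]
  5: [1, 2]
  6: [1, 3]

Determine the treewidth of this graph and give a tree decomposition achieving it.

Every bag has size at most 3, so the width is 3 − 1 = 2 and tw(G) ≤ 2. For the lower bound, G contains the cycle 5–1–6–3–0–4–2–5, so G is not a forest; only forests have treewidth ≤ 1, hence tw(G) ≥ 2. Combining the bounds, tw(G) = 2.

Treewidth 2.
Bags: B1 = {1, 5, 6}  B2 = {3, 5, 6}  B3 = {0, 3, 5}  B4 = {0, 4, 5}  B5 = {2, 4, 5}
Tree: B1–B2, B2–B3, B3–B4, B4–B5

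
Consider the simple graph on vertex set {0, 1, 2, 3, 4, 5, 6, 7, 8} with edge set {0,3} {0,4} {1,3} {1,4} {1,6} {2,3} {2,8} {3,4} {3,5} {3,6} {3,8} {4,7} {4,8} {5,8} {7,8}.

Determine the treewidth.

A width-2 tree decomposition is:
Bags: B1 = {3, 4, 8}  B2 = {3, 5, 8}  B3 = {0, 3, 4}  B4 = {1, 3, 4}  B5 = {2, 3, 8}  B6 = {1, 3, 6}  B7 = {4, 7, 8}
Tree: B1–B2, B1–B3, B1–B4, B1–B5, B4–B6, B1–B7
The largest bag has 3 vertices, giving width 2; this decomposition certifies tw(G) ≤ 2. On the other hand G contains the 3-clique {2, 3, 8}. A clique must lie in a single bag of any decomposition, so no decomposition can have width below 2. Hence tw(G) = 2 exactly.

2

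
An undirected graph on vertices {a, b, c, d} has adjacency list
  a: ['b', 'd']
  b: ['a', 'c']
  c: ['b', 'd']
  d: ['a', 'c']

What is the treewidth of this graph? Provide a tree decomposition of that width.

Each bag holds 3 vertices, so the decomposition has width 2, which upper-bounds the treewidth. For the lower bound, G contains the cycle b–c–d–a–b, so G is not a forest; only forests have treewidth ≤ 1, hence tw(G) ≥ 2. Hence tw(G) = 2 exactly.

Treewidth 2.
Bags: B1 = {b, c, d}  B2 = {a, b, d}
Tree: B1–B2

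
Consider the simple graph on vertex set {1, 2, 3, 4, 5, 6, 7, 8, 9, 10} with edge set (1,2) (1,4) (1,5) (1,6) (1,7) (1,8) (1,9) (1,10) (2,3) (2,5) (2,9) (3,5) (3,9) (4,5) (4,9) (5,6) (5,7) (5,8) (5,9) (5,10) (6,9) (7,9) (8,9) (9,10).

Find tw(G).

A width-3 tree decomposition is:
Bags: B1 = {1, 2, 5, 9}  B2 = {1, 5, 7, 9}  B3 = {1, 4, 5, 9}  B4 = {2, 3, 5, 9}  B5 = {1, 5, 8, 9}  B6 = {1, 5, 6, 9}  B7 = {1, 5, 9, 10}
Tree: B1–B2, B2–B3, B1–B4, B2–B5, B5–B6, B2–B7
The largest bag has 4 vertices, giving width 3; this decomposition certifies tw(G) ≤ 3. Conversely, {1, 2, 5, 9} is a clique of size 4, and the vertices of any clique must share a bag in every tree decomposition; so some bag has ≥ 4 vertices and tw(G) ≥ 3. Hence tw(G) = 3 exactly.

3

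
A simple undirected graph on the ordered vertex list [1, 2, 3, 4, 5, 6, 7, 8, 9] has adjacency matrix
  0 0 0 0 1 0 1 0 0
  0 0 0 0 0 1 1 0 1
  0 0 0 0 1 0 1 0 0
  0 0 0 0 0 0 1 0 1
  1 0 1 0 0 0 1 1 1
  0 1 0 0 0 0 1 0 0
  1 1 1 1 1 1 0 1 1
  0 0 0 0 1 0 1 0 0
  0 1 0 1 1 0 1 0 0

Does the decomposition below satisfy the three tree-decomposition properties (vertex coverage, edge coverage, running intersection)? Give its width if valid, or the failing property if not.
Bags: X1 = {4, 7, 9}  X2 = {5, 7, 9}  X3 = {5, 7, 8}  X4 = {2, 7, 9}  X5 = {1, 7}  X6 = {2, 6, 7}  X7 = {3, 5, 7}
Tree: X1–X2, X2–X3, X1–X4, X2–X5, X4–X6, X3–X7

A tree decomposition must satisfy three properties: every vertex lies in some bag; for every edge, both endpoints lie together in some bag; and for every vertex, the bags containing it form a connected subtree. Here edge (5,1) lies in no bag, so the decomposition is invalid.

No — edge (5,1) lies in no bag.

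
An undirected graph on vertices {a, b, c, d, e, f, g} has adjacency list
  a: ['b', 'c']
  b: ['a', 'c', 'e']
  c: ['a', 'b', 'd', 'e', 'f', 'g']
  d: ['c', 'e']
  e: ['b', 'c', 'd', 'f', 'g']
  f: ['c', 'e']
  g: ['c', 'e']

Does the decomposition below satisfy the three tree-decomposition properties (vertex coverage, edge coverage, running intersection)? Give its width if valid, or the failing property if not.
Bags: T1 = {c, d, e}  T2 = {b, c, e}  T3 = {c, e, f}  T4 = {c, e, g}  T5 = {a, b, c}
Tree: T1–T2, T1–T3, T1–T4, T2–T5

Yes; width 2.

Checking the three conditions: (i) the bags cover all of {a, b, c, d, e, f, g}; (ii) for each edge, some bag contains both endpoints; (iii) the bags containing any fixed vertex form a subtree. All hold, so the decomposition is valid with width 3 − 1 = 2.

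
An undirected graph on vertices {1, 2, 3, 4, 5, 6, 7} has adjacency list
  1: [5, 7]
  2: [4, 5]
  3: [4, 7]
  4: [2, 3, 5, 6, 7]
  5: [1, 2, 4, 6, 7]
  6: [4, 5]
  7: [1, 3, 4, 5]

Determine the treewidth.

2

A width-2 tree decomposition is:
Bags: B1 = {4, 5, 6}  B2 = {2, 4, 5}  B3 = {4, 5, 7}  B4 = {1, 5, 7}  B5 = {3, 4, 7}
Tree: B1–B2, B1–B3, B3–B4, B3–B5
The largest bag has 3 vertices, giving width 2; this decomposition certifies tw(G) ≤ 2. Conversely, {1, 5, 7} is a clique of size 3, and the vertices of any clique must share a bag in every tree decomposition; so some bag has ≥ 3 vertices and tw(G) ≥ 2. Combining the bounds, tw(G) = 2.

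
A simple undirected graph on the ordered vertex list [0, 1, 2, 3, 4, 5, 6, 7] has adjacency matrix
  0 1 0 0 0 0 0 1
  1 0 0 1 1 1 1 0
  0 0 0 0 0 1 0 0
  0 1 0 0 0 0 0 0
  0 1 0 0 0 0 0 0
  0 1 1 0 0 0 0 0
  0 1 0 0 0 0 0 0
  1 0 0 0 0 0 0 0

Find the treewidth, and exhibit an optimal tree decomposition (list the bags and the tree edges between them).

Every bag has size at most 2, so the width is 2 − 1 = 1 and tw(G) ≤ 1. Any graph with an edge has treewidth ≥ 1, and G has the edge 1–0. The upper and lower bounds meet at 1, so that is the treewidth.

Treewidth 1.
Bags: B1 = {0, 1}  B2 = {1, 6}  B3 = {1, 5}  B4 = {1, 3}  B5 = {1, 4}  B6 = {2, 5}  B7 = {0, 7}
Tree: B1–B2, B1–B3, B3–B4, B2–B5, B3–B6, B1–B7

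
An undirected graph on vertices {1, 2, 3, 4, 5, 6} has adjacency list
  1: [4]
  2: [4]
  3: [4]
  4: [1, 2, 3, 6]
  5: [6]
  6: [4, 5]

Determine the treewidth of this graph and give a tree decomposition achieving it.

Each bag holds 2 vertices, so the decomposition has width 1, which upper-bounds the treewidth. Since G has at least one edge (e.g. 4–6), it is not an edgeless graph, so tw(G) ≥ 1. Combining the bounds, tw(G) = 1.

Treewidth 1.
Bags: B1 = {4, 6}  B2 = {5, 6}  B3 = {1, 4}  B4 = {3, 4}  B5 = {2, 4}
Tree: B1–B2, B1–B3, B3–B4, B1–B5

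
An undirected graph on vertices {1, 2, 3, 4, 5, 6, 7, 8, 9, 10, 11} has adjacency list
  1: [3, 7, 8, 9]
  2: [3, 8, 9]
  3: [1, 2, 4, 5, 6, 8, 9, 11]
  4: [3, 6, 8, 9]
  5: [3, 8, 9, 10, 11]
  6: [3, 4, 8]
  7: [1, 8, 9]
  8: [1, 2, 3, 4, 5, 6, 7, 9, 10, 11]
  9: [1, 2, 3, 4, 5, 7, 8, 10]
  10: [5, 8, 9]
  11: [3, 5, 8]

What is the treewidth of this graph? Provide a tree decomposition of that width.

Treewidth 3.
One such decomposition:
Bags: B1 = {3, 5, 8, 9}  B2 = {3, 4, 8, 9}  B3 = {1, 3, 8, 9}  B4 = {2, 3, 8, 9}  B5 = {3, 5, 8, 11}  B6 = {5, 8, 9, 10}  B7 = {3, 4, 6, 8}  B8 = {1, 7, 8, 9}
Tree: B1–B2, B2–B3, B2–B4, B1–B5, B1–B6, B2–B7, B3–B8

Each bag holds 4 vertices, so the decomposition has width 3, which upper-bounds the treewidth. Conversely, {5, 8, 9, 10} is a clique of size 4, and the vertices of any clique must share a bag in every tree decomposition; so some bag has ≥ 4 vertices and tw(G) ≥ 3. The upper and lower bounds meet at 3, so that is the treewidth.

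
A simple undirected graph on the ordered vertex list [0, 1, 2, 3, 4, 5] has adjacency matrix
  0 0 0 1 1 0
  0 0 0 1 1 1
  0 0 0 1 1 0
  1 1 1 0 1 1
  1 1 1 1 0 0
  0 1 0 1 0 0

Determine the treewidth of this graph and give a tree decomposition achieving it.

Treewidth 2.
Bags: B1 = {1, 3, 4}  B2 = {1, 3, 5}  B3 = {0, 3, 4}  B4 = {2, 3, 4}
Tree: B1–B2, B1–B3, B1–B4

Every bag has size at most 3, so the width is 3 − 1 = 2 and tw(G) ≤ 2. For the lower bound, the 3 vertices {0, 3, 4} are pairwise adjacent, and any tree decomposition puts a clique entirely inside one bag — forcing width ≥ 2. Hence tw(G) = 2 exactly.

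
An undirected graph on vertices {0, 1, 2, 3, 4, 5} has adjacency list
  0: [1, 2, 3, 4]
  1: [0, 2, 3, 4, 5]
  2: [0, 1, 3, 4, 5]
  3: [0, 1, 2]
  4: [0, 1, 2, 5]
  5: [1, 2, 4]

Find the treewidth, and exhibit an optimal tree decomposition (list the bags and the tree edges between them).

Treewidth 3.
One optimal decomposition is:
Bags: B1 = {0, 1, 2, 4}  B2 = {0, 1, 2, 3}  B3 = {1, 2, 4, 5}
Tree: B1–B2, B1–B3

The largest bag has 4 vertices, giving width 3; this decomposition certifies tw(G) ≤ 3. On the other hand G contains the 4-clique {0, 1, 2, 3}. A clique must lie in a single bag of any decomposition, so no decomposition can have width below 3. Combining the bounds, tw(G) = 3.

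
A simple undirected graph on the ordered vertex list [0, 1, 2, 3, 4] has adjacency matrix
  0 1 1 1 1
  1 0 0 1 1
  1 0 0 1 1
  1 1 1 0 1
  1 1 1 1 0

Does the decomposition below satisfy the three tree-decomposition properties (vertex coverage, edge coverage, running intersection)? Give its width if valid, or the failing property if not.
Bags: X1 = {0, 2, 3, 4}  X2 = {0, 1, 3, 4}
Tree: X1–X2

Every vertex of G appears in some bag (union = {0, 1, 2, 3, 4}); every edge is covered by a bag; and for each vertex v the set of bags containing v is connected in the bag tree. The decomposition is therefore valid. The largest bag has 4 vertices, so the width is 3.

Yes; width 3.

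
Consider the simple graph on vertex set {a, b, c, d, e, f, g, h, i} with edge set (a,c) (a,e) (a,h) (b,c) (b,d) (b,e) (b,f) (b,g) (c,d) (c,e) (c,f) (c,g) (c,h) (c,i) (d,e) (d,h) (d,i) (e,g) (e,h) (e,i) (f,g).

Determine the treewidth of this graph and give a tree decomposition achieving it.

Every bag has size at most 4, so the width is 4 − 1 = 3 and tw(G) ≤ 3. For the lower bound, the 4 vertices {c, d, e, h} are pairwise adjacent, and any tree decomposition puts a clique entirely inside one bag — forcing width ≥ 3. Combining the bounds, tw(G) = 3.

Treewidth 3.
Bags: B1 = {c, d, e, h}  B2 = {a, c, e, h}  B3 = {b, c, d, e}  B4 = {c, d, e, i}  B5 = {b, c, e, g}  B6 = {b, c, f, g}
Tree: B1–B2, B1–B3, B1–B4, B3–B5, B5–B6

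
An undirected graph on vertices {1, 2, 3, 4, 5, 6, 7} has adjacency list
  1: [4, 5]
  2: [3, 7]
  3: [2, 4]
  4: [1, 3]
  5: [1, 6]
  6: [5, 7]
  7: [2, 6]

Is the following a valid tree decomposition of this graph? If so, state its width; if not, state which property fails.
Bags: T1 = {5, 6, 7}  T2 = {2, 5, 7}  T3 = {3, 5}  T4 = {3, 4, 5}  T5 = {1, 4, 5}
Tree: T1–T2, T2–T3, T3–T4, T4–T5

No — edge (2,3) lies in no bag.

A tree decomposition must satisfy three properties: every vertex lies in some bag; for every edge, both endpoints lie together in some bag; and for every vertex, the bags containing it form a connected subtree. Here edge (2,3) lies in no bag, so the decomposition is invalid.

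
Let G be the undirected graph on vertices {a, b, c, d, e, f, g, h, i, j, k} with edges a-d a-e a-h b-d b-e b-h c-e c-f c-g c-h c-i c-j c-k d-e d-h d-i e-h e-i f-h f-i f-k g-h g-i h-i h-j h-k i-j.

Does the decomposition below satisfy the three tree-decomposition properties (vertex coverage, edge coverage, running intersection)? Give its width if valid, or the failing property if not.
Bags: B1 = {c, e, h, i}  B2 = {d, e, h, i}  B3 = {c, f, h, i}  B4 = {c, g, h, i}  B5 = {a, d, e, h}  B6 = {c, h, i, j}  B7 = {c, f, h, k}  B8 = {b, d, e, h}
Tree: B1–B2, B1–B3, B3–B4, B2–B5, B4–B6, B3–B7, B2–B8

Yes; width 3.

Every vertex of G appears in some bag (union = {a, b, c, d, e, f, g, h, i, j, k}); every edge is covered by a bag; and for each vertex v the set of bags containing v is connected in the bag tree. The decomposition is therefore valid. The largest bag has 4 vertices, so the width is 3.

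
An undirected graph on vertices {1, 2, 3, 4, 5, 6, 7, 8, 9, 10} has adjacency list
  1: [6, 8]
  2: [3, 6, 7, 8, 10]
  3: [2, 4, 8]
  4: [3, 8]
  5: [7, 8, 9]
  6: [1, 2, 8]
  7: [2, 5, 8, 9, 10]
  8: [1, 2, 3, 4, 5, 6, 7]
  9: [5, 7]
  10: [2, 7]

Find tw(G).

2

A width-2 tree decomposition is:
Bags: B1 = {2, 7, 8}  B2 = {5, 7, 8}  B3 = {2, 6, 8}  B4 = {5, 7, 9}  B5 = {1, 6, 8}  B6 = {2, 3, 8}  B7 = {2, 7, 10}  B8 = {3, 4, 8}
Tree: B1–B2, B1–B3, B2–B4, B3–B5, B3–B6, B1–B7, B6–B8
Every bag has size at most 3, so the width is 3 − 1 = 2 and tw(G) ≤ 2. On the other hand G contains the 3-clique {1, 6, 8}. A clique must lie in a single bag of any decomposition, so no decomposition can have width below 2. The upper and lower bounds meet at 2, so that is the treewidth.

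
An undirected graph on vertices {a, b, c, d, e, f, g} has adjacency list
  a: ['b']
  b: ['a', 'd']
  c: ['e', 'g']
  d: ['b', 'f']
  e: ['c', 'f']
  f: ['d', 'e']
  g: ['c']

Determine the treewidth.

A width-1 tree decomposition is:
Bags: B1 = {c, g}  B2 = {c, e}  B3 = {e, f}  B4 = {d, f}  B5 = {b, d}  B6 = {a, b}
Tree: B1–B2, B2–B3, B3–B4, B4–B5, B5–B6
Every bag has size at most 2, so the width is 2 − 1 = 1 and tw(G) ≤ 1. Since G has at least one edge (e.g. g–c), it is not an edgeless graph, so tw(G) ≥ 1. Therefore the treewidth is 1.

1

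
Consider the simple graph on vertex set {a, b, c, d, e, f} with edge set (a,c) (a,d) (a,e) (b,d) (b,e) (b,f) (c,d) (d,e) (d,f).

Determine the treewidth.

2

A width-2 tree decomposition is:
Bags: B1 = {a, d, e}  B2 = {b, d, e}  B3 = {b, d, f}  B4 = {a, c, d}
Tree: B1–B2, B2–B3, B1–B4
Every bag has size at most 3, so the width is 3 − 1 = 2 and tw(G) ≤ 2. For the lower bound, the 3 vertices {a, c, d} are pairwise adjacent, and any tree decomposition puts a clique entirely inside one bag — forcing width ≥ 2. Therefore the treewidth is 2.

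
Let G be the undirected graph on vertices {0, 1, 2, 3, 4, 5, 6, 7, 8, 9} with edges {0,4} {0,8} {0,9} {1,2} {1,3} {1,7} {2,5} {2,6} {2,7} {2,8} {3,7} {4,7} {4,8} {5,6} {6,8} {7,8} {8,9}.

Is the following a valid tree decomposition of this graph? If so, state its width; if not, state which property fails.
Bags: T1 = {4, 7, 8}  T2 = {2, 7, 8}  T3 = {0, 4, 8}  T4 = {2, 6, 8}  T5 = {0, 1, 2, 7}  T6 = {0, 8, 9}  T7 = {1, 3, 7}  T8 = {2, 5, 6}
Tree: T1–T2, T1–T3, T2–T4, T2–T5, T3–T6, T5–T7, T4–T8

A tree decomposition must satisfy three properties: every vertex lies in some bag; for every edge, both endpoints lie together in some bag; and for every vertex, the bags containing it form a connected subtree. Here bags containing vertex 0 are not connected in the tree, so the decomposition is invalid.

No — bags containing vertex 0 are not connected in the tree.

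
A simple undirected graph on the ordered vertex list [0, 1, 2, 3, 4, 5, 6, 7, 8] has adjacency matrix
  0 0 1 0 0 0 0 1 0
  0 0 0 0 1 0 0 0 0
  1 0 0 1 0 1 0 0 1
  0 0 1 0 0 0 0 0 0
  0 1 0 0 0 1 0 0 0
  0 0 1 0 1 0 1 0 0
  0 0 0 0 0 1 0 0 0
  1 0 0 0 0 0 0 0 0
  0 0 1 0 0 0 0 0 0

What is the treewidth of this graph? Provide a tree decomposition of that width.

Treewidth 1.
Bags: B1 = {2, 5}  B2 = {0, 2}  B3 = {2, 8}  B4 = {5, 6}  B5 = {4, 5}  B6 = {2, 3}  B7 = {0, 7}  B8 = {1, 4}
Tree: B1–B2, B2–B3, B1–B4, B4–B5, B1–B6, B2–B7, B5–B8

The largest bag has 2 vertices, giving width 1; this decomposition certifies tw(G) ≤ 1. G has an edge, so its treewidth is at least 1. The upper and lower bounds meet at 1, so that is the treewidth.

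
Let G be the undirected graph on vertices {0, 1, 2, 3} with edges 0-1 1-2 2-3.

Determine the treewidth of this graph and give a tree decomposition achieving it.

Treewidth 1.
One such decomposition:
Bags: B1 = {0, 1}  B2 = {1, 2}  B3 = {2, 3}
Tree: B1–B2, B2–B3

Each bag holds 2 vertices, so the decomposition has width 1, which upper-bounds the treewidth. Since G has at least one edge (e.g. 1–0), it is not an edgeless graph, so tw(G) ≥ 1. Therefore the treewidth is 1.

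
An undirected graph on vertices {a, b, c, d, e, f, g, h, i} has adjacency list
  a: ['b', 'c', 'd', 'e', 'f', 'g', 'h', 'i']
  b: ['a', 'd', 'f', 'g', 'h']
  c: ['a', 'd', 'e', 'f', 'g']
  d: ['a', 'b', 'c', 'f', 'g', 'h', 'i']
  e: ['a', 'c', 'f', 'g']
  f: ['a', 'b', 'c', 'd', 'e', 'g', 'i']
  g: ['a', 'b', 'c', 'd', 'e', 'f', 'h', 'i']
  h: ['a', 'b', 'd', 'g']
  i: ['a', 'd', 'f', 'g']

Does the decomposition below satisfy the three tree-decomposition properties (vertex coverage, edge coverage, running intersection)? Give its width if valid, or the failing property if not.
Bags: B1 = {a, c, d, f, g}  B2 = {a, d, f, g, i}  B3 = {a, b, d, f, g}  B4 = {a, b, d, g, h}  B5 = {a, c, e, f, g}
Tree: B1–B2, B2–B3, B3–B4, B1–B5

Vertex coverage: the bags together contain {a, b, c, d, e, f, g, h, i}, the full vertex set. Edge coverage: each edge of G has both endpoints in at least one bag. Running intersection: for every vertex, the bags containing it form a connected subtree. All three properties hold, so this is a valid tree decomposition of width max|bag| − 1 = 4, and hence tw(G) ≤ 4.

Yes; width 4.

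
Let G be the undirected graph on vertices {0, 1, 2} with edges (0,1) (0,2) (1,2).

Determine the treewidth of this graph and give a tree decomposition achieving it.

Treewidth 2.
Bags: B1 = {0, 1, 2}
Tree: (single bag)

With just one bag of size 3, the width is 3 − 1 = 2, so tw(G) ≤ 2. On the other hand G contains the 3-clique {0, 1, 2}. A clique must lie in a single bag of any decomposition, so no decomposition can have width below 2. Therefore the treewidth is 2.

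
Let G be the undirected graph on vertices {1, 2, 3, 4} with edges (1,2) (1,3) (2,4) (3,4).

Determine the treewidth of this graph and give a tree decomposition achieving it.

Treewidth 2.
One such decomposition:
Bags: B1 = {1, 2, 4}  B2 = {1, 3, 4}
Tree: B1–B2

Each bag holds 3 vertices, so the decomposition has width 2, which upper-bounds the treewidth. Since 4–2–1–3–4 is a cycle in G, G is not acyclic. Forests are exactly the graphs of treewidth ≤ 1, so tw(G) ≥ 2. Combining the bounds, tw(G) = 2.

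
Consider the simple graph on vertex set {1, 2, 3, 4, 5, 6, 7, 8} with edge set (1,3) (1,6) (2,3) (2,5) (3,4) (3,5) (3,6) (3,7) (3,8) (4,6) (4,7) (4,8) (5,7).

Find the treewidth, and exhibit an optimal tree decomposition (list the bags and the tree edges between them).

Treewidth 2.
One optimal decomposition is:
Bags: B1 = {3, 4, 7}  B2 = {3, 5, 7}  B3 = {3, 4, 6}  B4 = {3, 4, 8}  B5 = {1, 3, 6}  B6 = {2, 3, 5}
Tree: B1–B2, B1–B3, B3–B4, B3–B5, B2–B6

Every bag has size at most 3, so the width is 3 − 1 = 2 and tw(G) ≤ 2. On the other hand G contains the 3-clique {1, 3, 6}. A clique must lie in a single bag of any decomposition, so no decomposition can have width below 2. Combining the bounds, tw(G) = 2.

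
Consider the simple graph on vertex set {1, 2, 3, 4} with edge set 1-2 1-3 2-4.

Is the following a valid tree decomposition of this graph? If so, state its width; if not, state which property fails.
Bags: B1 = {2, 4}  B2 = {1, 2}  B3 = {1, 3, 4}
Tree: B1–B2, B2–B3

A tree decomposition must satisfy three properties: every vertex lies in some bag; for every edge, both endpoints lie together in some bag; and for every vertex, the bags containing it form a connected subtree. Here bags containing vertex 4 are not connected in the tree, so the decomposition is invalid.

No — bags containing vertex 4 are not connected in the tree.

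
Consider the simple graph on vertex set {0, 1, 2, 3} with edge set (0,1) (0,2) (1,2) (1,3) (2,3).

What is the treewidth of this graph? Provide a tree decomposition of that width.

Every bag has size at most 3, so the width is 3 − 1 = 2 and tw(G) ≤ 2. On the other hand G contains the 3-clique {0, 1, 2}. A clique must lie in a single bag of any decomposition, so no decomposition can have width below 2. Combining the bounds, tw(G) = 2.

Treewidth 2.
One optimal decomposition is:
Bags: B1 = {0, 1, 2}  B2 = {1, 2, 3}
Tree: B1–B2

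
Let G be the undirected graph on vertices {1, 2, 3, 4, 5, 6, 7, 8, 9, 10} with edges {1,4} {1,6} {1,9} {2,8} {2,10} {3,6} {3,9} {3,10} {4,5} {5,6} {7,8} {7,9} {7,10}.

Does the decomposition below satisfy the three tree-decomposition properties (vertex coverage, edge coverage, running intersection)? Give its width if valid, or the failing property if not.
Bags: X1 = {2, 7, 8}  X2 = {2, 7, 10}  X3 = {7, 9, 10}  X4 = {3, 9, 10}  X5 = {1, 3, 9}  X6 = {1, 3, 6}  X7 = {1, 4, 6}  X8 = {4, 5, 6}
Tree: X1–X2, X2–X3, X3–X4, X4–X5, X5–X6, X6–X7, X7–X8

Checking the three conditions: (i) the bags cover all of {1, 2, 3, 4, 5, 6, 7, 8, 9, 10}; (ii) for each edge, some bag contains both endpoints; (iii) the bags containing any fixed vertex form a subtree. All hold, so the decomposition is valid with width 3 − 1 = 2.

Yes; width 2.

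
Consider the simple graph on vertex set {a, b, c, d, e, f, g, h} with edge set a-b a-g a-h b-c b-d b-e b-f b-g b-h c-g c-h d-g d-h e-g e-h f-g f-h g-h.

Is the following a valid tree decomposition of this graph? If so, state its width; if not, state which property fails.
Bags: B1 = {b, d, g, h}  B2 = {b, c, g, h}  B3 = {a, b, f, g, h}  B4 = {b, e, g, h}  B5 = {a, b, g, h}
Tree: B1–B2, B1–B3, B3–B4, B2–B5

A tree decomposition must satisfy three properties: every vertex lies in some bag; for every edge, both endpoints lie together in some bag; and for every vertex, the bags containing it form a connected subtree. Here bags containing vertex a are not connected in the tree, so the decomposition is invalid.

No — bags containing vertex a are not connected in the tree.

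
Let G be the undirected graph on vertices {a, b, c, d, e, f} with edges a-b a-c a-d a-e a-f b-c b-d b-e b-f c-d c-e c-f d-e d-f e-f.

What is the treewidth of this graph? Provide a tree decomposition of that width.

A single bag containing all 6 vertices is trivially a valid decomposition of width 5. For the lower bound, the 6 vertices {a, b, c, d, e, f} are pairwise adjacent, and any tree decomposition puts a clique entirely inside one bag — forcing width ≥ 5. Combining the bounds, tw(G) = 5.

Treewidth 5.
Bags: B1 = {a, b, c, d, e, f}
Tree: (single bag)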